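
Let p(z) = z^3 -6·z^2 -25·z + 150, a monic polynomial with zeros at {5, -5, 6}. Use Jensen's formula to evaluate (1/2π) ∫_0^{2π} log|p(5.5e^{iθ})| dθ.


Zeros: -5, 5, 6; r = 5.5.
Inside |z| < r: -5, 5. Outside (|z| ≥ r): 6.
p(0) = 150, so log|p(0)| = log(150) = 5.0106.
Apply Jensen: I(r) = log|p(0)| + Σ_k log(r/|z_k|), summed over zeros inside |z| < r.
  log(r/|z_k|) for z_k = 5: log(5.5/5) = 0.0953
  log(r/|z_k|) for z_k = -5: log(5.5/5) = 0.0953
  Outside zeros (6) contribute nothing to the Jensen sum.
Sum over inside zeros: 0.1906.
I(r) = log|p(0)| + (inside sum) = 5.0106 + 0.1906 = 5.2013.
Note: since some zeros are outside |z| ≤ r, the simplified n·log(r) form does NOT apply — only the inside zeros contribute.

I(r) ≈ 5.2013.


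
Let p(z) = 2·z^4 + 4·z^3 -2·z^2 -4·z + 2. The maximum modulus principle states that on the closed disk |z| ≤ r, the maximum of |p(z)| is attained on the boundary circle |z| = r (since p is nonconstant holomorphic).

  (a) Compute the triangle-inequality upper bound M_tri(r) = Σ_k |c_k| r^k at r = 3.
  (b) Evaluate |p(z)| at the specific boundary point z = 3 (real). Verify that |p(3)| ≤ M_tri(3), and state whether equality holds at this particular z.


Coefficients: c_0 = 2, c_1 = -4, c_2 = -2, c_3 = 4, c_4 = 2. Radius r = 3.
Part (a). Triangle bound: M_tri(r) = Σ_k |c_k| r^k
  = |2|·3^0 + |-4|·3^1 + |-2|·3^2 + |4|·3^3 + |2|·3^4
  = 2 + 12 + 18 + 108 + 162 = 302.
This bounds M(r) := max_{|z|=r} |p(z)| from above; equality holds iff all terms c_k z^k can be made to align in phase at a single z on |z|=r.
Part (b). At z = 3 (real, on the circle |z| = r):
  p(3) = (2)·3^0 + (-4)·3^1 + (-2)·3^2 + (4)·3^3 + (2)·3^4 = 242.
  |p(3)| = 242.
Check: |p(3)| = 242 ≤ 302 = M_tri(3). ✓ Equality does not hold at z = 3 (the coefficients have mixed signs, so the terms do not all align in phase there).

M_tri(3) = 302; |p(3)| = 242; equality at z=3: no.


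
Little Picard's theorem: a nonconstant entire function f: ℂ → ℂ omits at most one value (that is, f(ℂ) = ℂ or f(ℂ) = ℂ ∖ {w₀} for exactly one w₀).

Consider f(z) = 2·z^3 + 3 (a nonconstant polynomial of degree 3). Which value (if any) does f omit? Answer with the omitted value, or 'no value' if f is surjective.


Little Picard bounds the complement of f(ℂ) to at most one point.
For every w ∈ ℂ, the equation p(z) − w = 0 is a nonconstant polynomial in z and hence has at least one root by the fundamental theorem of algebra. So p is surjective onto ℂ, omitting no value.

Omitted value: no value.


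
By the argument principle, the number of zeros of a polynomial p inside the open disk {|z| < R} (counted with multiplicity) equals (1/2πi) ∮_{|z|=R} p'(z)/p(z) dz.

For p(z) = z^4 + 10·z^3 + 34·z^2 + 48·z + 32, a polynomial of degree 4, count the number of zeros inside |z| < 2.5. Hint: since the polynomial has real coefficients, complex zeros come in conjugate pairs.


The zeros of p are: -4, -4, (-1 + 1i), (-1 - 1i).
Their magnitudes are: 4, 4, 1.414, 1.414.
Zeros with |z| < R = 2.5: (-1 + 1i), (-1 - 1i).
Count = 2.
By the argument principle, (1/2πi) ∮_{|z|=R} p'(z)/p(z) dz equals exactly this count.

Number of zeros inside |z| < 2.5: 2.


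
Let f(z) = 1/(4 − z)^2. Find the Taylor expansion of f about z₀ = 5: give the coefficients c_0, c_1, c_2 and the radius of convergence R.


Let w = z − z₀, so z = z₀ + w.
Then 4 − z = 4 − (z₀ + w) = (4 − z₀) − w = -1 − w.
f(z) = 1/(-1 − w)^2 = (1/(-1)^2) · (1 − w/(-1))^{−2}.
By the binomial series (1−u)^{−2} = Σ_{n≥0} C(n+1, 1) u^n for |u|<1, with u = w/(-1):
  c_n = C(n+1, 1) / (-1)^(n+2).
  c_0 = 1/(-1)^2 = 1.
  c_1 = 2/(-1)^3 = -2.
  c_2 = 3/(-1)^4 = 3.
The series is valid for |w/d| < 1, i.e. |z − z₀| < |d|.
Radius of convergence: R = |4 − z₀| = |-1| = 1 (distance from z₀ to the singularity z = 4).

c_0 = 1, c_1 = -2, c_2 = 3; R = 1.


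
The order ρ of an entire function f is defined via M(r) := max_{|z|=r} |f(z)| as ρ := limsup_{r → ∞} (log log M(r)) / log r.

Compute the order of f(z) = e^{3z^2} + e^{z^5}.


Each summand is entire of order 2 and 5 respectively (as in the single-exponential case). The order of a sum is at most the max of the orders, so ρ ≤ 5. For the lower bound: on |z|=r choose arg z so that 1z^5 is real positive; then |e^{1z^5}| = e^{1r^5} while |e^{3z^2}| ≤ e^{3r^2} = o(e^{1r^5}). So |f| ≥ e^{1r^5}(1 − o(1)) and ρ ≥ 5. Hence ρ = max(2, 5) = 5.
Therefore ρ = 5.

Order ρ = 5.


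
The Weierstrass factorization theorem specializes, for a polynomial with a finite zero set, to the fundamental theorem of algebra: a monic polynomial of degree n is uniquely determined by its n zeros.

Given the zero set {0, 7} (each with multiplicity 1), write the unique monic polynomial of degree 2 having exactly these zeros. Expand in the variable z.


The polynomial is p(z) = ∏_{α ∈ S} (z − α), where S = {0, 7}.
Expanding the product yields: p(z) = z^2 -7·z.
The resulting polynomial has degree 2 and real coefficients as required.

p(z) = z^2 -7·z.


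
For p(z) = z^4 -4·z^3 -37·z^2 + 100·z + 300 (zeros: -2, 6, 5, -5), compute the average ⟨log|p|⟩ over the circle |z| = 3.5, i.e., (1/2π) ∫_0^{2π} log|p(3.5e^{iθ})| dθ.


Zeros: -5, -2, 5, 6; r = 3.5.
Inside |z| < r: -2. Outside (|z| ≥ r): -5, 5, 6.
p(0) = 300, so log|p(0)| = log(300) = 5.7038.
Apply Jensen: I(r) = log|p(0)| + Σ_k log(r/|z_k|), summed over zeros inside |z| < r.
  log(r/|z_k|) for z_k = -2: log(3.5/2) = 0.5596
  Outside zeros (-5, 5, 6) contribute nothing to the Jensen sum.
Sum over inside zeros: 0.5596.
I(r) = log|p(0)| + (inside sum) = 5.7038 + 0.5596 = 6.2634.
Note: since some zeros are outside |z| ≤ r, the simplified n·log(r) form does NOT apply — only the inside zeros contribute.

I(r) ≈ 6.2634.


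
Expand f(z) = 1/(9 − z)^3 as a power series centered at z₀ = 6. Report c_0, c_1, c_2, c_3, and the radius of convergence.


Let w = z − z₀, so z = z₀ + w.
Then 9 − z = 9 − (z₀ + w) = (9 − z₀) − w = 3 − w.
f(z) = 1/(3 − w)^3 = (1/(3)^3) · (1 − w/(3))^{−3}.
By the binomial series (1−u)^{−3} = Σ_{n≥0} C(n+2, 2) u^n for |u|<1, with u = w/(3):
  c_n = C(n+2, 2) / (3)^(n+3).
  c_0 = 1/(3)^3 = 1/27.
  c_1 = 3/(3)^4 = 1/27.
  c_2 = 6/(3)^5 = 2/81.
  c_3 = 10/(3)^6 = 10/729.
The series is valid for |w/d| < 1, i.e. |z − z₀| < |d|.
Radius of convergence: R = |9 − z₀| = |3| = 3 (distance from z₀ to the singularity z = 9).

c_0 = 1/27, c_1 = 1/27, c_2 = 2/81, c_3 = 10/729; R = 3.


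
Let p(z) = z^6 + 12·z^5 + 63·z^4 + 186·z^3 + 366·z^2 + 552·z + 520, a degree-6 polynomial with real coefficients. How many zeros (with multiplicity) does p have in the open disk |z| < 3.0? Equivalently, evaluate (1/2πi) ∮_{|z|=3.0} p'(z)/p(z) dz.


The zeros of p are: (0 + 2i), (0 - 2i), (-3 + 2i), (-3 - 2i), (-3 + 1i), (-3 - 1i).
Their magnitudes are: 2, 2, 3.606, 3.606, 3.162, 3.162.
Zeros with |z| < R = 3.0: (0 + 2i), (0 - 2i).
Count = 2.
By the argument principle, (1/2πi) ∮_{|z|=R} p'(z)/p(z) dz equals exactly this count.

Number of zeros inside |z| < 3.0: 2.


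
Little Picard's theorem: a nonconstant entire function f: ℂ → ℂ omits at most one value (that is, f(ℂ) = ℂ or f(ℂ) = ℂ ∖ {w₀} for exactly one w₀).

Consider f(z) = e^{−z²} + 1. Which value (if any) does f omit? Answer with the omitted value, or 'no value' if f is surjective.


Little Picard bounds the complement of f(ℂ) to at most one point.
The exponent g(z) = −z² is a nonconstant polynomial, hence surjective onto ℂ. So e^{g(z)} takes every value in {e^w : w ∈ ℂ} = ℂ ∖ {0}. Adding 1 shifts the range to ℂ ∖ {1}. f omits exactly 1.

Omitted value: 1.


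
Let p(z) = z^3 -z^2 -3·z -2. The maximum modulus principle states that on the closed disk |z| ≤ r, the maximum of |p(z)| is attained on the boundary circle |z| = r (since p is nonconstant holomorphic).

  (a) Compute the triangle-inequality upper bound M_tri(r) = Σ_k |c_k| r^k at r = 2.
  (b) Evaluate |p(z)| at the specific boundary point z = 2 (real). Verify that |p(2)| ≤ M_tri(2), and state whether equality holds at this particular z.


Coefficients: c_0 = -2, c_1 = -3, c_2 = -1, c_3 = 1. Radius r = 2.
Part (a). Triangle bound: M_tri(r) = Σ_k |c_k| r^k
  = |-2|·2^0 + |-3|·2^1 + |-1|·2^2 + |1|·2^3
  = 2 + 6 + 4 + 8 = 20.
This bounds M(r) := max_{|z|=r} |p(z)| from above; equality holds iff all terms c_k z^k can be made to align in phase at a single z on |z|=r.
Part (b). At z = 2 (real, on the circle |z| = r):
  p(2) = (-2)·2^0 + (-3)·2^1 + (-1)·2^2 + (1)·2^3 = -4.
  |p(2)| = 4.
Check: |p(2)| = 4 ≤ 20 = M_tri(2). ✓ Equality does not hold at z = 2 (the coefficients have mixed signs, so the terms do not all align in phase there).

M_tri(2) = 20; |p(2)| = 4; equality at z=2: no.


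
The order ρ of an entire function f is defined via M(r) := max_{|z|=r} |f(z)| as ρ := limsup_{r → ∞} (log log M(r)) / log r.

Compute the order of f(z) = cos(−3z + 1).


cos(w) is a linear combination of e^{iw} and e^{−iw} (or e^w, e^{−w} in the hyperbolic case), so |cos(w)| ≤ e^{|w|}. With w = −3z + 1, |w| ≤ 3|z| + 1 = 3r + 1 on |z| = r, giving M(r) ≤ e^{3r + 1}, so ρ ≤ 1. On a suitable ray (z = it for sin/cos; z = t for sinh/cosh, t real → ∞), |cos(−3z + 1)| grows like e^{3|t|}/2, so ρ ≥ 1. Hence ρ = 1.
Therefore ρ = 1.

Order ρ = 1.


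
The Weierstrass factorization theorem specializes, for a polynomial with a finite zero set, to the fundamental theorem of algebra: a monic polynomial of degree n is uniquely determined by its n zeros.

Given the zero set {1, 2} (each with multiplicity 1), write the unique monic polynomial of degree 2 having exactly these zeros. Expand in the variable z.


The polynomial is p(z) = ∏_{α ∈ S} (z − α), where S = {1, 2}.
Expanding the product yields: p(z) = z^2 -3·z + 2.
The resulting polynomial has degree 2 and real coefficients as required.

p(z) = z^2 -3·z + 2.


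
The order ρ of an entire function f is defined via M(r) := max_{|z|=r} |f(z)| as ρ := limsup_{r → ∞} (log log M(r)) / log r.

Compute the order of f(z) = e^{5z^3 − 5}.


|e^{5z^3 − 5}| = e^{Re(5·z^3) + -5} ≤ e^{5|z|^3 + -5} = e^{5r^3 + -5} on |z| = r, so ρ ≤ 3. Choosing z on |z|=r so that 5·z^3 is real positive (always possible by picking arg z appropriately) gives |f(z)| = e^{5r^3 + -5}, matching the bound. The additive constant -5 does not affect log log M(r) ~ 3·log r. Hence ρ = 3.
Therefore ρ = 3.

Order ρ = 3.


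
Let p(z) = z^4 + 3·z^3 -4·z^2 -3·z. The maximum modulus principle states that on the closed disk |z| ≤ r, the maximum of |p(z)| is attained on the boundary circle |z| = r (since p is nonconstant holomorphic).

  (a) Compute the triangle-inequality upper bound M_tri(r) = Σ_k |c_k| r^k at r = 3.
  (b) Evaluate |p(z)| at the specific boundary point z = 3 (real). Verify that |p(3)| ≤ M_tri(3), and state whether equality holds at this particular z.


Coefficients: c_0 = 0, c_1 = -3, c_2 = -4, c_3 = 3, c_4 = 1. Radius r = 3.
Part (a). Triangle bound: M_tri(r) = Σ_k |c_k| r^k
  = |0|·3^0 + |-3|·3^1 + |-4|·3^2 + |3|·3^3 + |1|·3^4
  = 0 + 9 + 36 + 81 + 81 = 207.
This bounds M(r) := max_{|z|=r} |p(z)| from above; equality holds iff all terms c_k z^k can be made to align in phase at a single z on |z|=r.
Part (b). At z = 3 (real, on the circle |z| = r):
  p(3) = (0)·3^0 + (-3)·3^1 + (-4)·3^2 + (3)·3^3 + (1)·3^4 = 117.
  |p(3)| = 117.
Check: |p(3)| = 117 ≤ 207 = M_tri(3). ✓ Equality does not hold at z = 3 (the coefficients have mixed signs, so the terms do not all align in phase there).

M_tri(3) = 207; |p(3)| = 117; equality at z=3: no.


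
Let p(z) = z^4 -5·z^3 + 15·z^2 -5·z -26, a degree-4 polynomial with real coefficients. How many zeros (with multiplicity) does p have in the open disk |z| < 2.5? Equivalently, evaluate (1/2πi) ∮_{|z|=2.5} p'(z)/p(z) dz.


The zeros of p are: 2, (2 + 3i), (2 - 3i), -1.
Their magnitudes are: 2, 3.606, 3.606, 1.
Zeros with |z| < R = 2.5: 2, -1.
Count = 2.
By the argument principle, (1/2πi) ∮_{|z|=R} p'(z)/p(z) dz equals exactly this count.

Number of zeros inside |z| < 2.5: 2.


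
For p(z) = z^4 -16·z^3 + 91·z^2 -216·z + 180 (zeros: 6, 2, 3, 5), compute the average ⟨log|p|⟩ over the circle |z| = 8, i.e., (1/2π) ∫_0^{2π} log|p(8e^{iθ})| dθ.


Zeros: 2, 3, 5, 6; r = 8.
Inside |z| < r: 2, 3, 5, 6. Outside (|z| ≥ r): ∅.
p(0) = 180, so log|p(0)| = log(180) = 5.1930.
Apply Jensen: I(r) = log|p(0)| + Σ_k log(r/|z_k|), summed over zeros inside |z| < r.
  log(r/|z_k|) for z_k = 6: log(8/6) = 0.2877
  log(r/|z_k|) for z_k = 2: log(8/2) = 1.3863
  log(r/|z_k|) for z_k = 3: log(8/3) = 0.9808
  log(r/|z_k|) for z_k = 5: log(8/5) = 0.4700
Sum over inside zeros: 3.1248.
I(r) = log|p(0)| + (inside sum) = 5.1930 + 3.1248 = 8.3178.
Closed form (all zeros inside, monic): I(r) = n·log(r) = 4·log(8) = 8.3178. ✓

I(r) ≈ 8.3178.


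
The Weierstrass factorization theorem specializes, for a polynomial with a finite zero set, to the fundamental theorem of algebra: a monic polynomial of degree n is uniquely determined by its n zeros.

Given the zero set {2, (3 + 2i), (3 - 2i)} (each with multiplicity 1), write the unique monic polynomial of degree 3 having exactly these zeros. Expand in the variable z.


The polynomial is p(z) = ∏_{α ∈ S} (z − α), where S = {2, (3 + 2i), (3 - 2i)}.
Expanding the product yields: p(z) = z^3 -8·z^2 + 25·z -26.
Note conjugate pairs combine to real quadratics: (z − (3+2i))(z − (3−2i)) = z² − 6z + 13.
The resulting polynomial has degree 3 and real coefficients as required.

p(z) = z^3 -8·z^2 + 25·z -26.


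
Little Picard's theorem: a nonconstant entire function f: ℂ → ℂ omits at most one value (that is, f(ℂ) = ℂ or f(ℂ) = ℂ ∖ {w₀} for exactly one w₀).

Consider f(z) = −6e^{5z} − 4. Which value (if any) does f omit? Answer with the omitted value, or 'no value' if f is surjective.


Little Picard bounds the complement of f(ℂ) to at most one point.
e^{5z} is never zero on ℂ, so -6·e^{5z} takes every value in ℂ ∖ {0}. Adding -4 shifts the range to ℂ ∖ {-4}. Thus f omits exactly the value -4.

Omitted value: -4.


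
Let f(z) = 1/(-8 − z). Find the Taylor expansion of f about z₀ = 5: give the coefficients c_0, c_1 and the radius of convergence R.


Let w = z − z₀, so z = z₀ + w.
Then -8 − z = -8 − (z₀ + w) = (-8 − z₀) − w = -13 − w.
f(z) = 1/(-13 − w) = (1/(-13)) · 1/(1 − w/(-13)) = Σ_{n≥0} w^n / (-13)^(n+1).
So c_n = 1/(-13)^(n+1):
  c_0 = 1/(-13)^1 = -1/13.
  c_1 = 1/(-13)^2 = 1/169.
The series is valid for |w/d| < 1, i.e. |z − z₀| < |d|.
Radius of convergence: R = |-8 − z₀| = |-13| = 13 (distance from z₀ to the singularity z = -8).

c_0 = -1/13, c_1 = 1/169; R = 13.


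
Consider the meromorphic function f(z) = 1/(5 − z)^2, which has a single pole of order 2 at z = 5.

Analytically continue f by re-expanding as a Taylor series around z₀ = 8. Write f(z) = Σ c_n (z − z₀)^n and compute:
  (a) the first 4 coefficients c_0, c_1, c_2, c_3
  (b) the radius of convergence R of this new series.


Let w = z − z₀, so z = z₀ + w.
Then 5 − z = 5 − (z₀ + w) = (5 − z₀) − w = -3 − w.
f(z) = 1/(-3 − w)^2 = (1/(-3)^2) · (1 − w/(-3))^{−2}.
By the binomial series (1−u)^{−2} = Σ_{n≥0} C(n+1, 1) u^n for |u|<1, with u = w/(-3):
  c_n = C(n+1, 1) / (-3)^(n+2).
  c_0 = 1/(-3)^2 = 1/9.
  c_1 = 2/(-3)^3 = -2/27.
  c_2 = 3/(-3)^4 = 1/27.
  c_3 = 4/(-3)^5 = -4/243.
The series is valid for |w/d| < 1, i.e. |z − z₀| < |d|.
Radius of convergence: R = |5 − z₀| = |-3| = 3 (distance from z₀ to the singularity z = 5).

c_0 = 1/9, c_1 = -2/27, c_2 = 1/27, c_3 = -4/243; R = 3.


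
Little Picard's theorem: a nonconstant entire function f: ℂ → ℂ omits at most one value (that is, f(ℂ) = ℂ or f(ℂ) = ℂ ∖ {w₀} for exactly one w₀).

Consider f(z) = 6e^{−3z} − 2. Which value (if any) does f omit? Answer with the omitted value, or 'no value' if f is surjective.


Little Picard bounds the complement of f(ℂ) to at most one point.
e^{−3z} is never zero on ℂ, so 6·e^{−3z} takes every value in ℂ ∖ {0}. Adding -2 shifts the range to ℂ ∖ {-2}. Thus f omits exactly the value -2.

Omitted value: -2.


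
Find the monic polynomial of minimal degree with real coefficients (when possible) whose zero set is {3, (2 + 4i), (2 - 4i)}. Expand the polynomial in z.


The polynomial is p(z) = ∏_{α ∈ S} (z − α), where S = {3, (2 + 4i), (2 - 4i)}.
Expanding the product yields: p(z) = z^3 -7·z^2 + 32·z -60.
Note conjugate pairs combine to real quadratics: (z − (2+4i))(z − (2−4i)) = z² − 4z + 20.
The resulting polynomial has degree 3 and real coefficients as required.

p(z) = z^3 -7·z^2 + 32·z -60.


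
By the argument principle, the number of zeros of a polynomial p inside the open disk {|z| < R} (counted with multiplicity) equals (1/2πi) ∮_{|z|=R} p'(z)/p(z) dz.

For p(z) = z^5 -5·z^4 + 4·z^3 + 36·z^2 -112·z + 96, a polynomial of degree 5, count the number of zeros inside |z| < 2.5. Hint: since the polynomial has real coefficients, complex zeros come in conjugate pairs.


The zeros of p are: (2 + 2i), (2 - 2i), -3, 2, 2.
Their magnitudes are: 2.828, 2.828, 3, 2, 2.
Zeros with |z| < R = 2.5: 2, 2.
Count = 2.
By the argument principle, (1/2πi) ∮_{|z|=R} p'(z)/p(z) dz equals exactly this count.

Number of zeros inside |z| < 2.5: 2.


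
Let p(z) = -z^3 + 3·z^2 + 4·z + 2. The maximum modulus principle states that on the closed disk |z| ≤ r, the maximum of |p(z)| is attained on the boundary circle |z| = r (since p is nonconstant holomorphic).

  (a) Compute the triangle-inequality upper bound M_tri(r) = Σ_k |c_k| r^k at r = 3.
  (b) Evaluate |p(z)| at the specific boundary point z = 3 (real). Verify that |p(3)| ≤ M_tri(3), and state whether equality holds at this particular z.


Coefficients: c_0 = 2, c_1 = 4, c_2 = 3, c_3 = -1. Radius r = 3.
Part (a). Triangle bound: M_tri(r) = Σ_k |c_k| r^k
  = |2|·3^0 + |4|·3^1 + |3|·3^2 + |-1|·3^3
  = 2 + 12 + 27 + 27 = 68.
This bounds M(r) := max_{|z|=r} |p(z)| from above; equality holds iff all terms c_k z^k can be made to align in phase at a single z on |z|=r.
Part (b). At z = 3 (real, on the circle |z| = r):
  p(3) = (2)·3^0 + (4)·3^1 + (3)·3^2 + (-1)·3^3 = 14.
  |p(3)| = 14.
Check: |p(3)| = 14 ≤ 68 = M_tri(3). ✓ Equality does not hold at z = 3 (the coefficients have mixed signs, so the terms do not all align in phase there).

M_tri(3) = 68; |p(3)| = 14; equality at z=3: no.


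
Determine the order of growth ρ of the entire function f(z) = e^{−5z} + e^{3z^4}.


Each summand is entire of order 1 and 4 respectively (as in the single-exponential case). The order of a sum is at most the max of the orders, so ρ ≤ 4. For the lower bound: on |z|=r choose arg z so that 3z^4 is real positive; then |e^{3z^4}| = e^{3r^4} while |e^{-5z}| ≤ e^{5r^1} = o(e^{3r^4}). So |f| ≥ e^{3r^4}(1 − o(1)) and ρ ≥ 4. Hence ρ = max(1, 4) = 4.
Therefore ρ = 4.

Order ρ = 4.


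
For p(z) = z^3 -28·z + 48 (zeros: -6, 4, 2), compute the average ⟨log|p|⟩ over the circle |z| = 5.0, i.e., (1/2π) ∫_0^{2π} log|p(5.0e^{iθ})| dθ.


Zeros: -6, 2, 4; r = 5.0.
Inside |z| < r: 2, 4. Outside (|z| ≥ r): -6.
p(0) = 48, so log|p(0)| = log(48) = 3.8712.
Apply Jensen: I(r) = log|p(0)| + Σ_k log(r/|z_k|), summed over zeros inside |z| < r.
  log(r/|z_k|) for z_k = 4: log(5.0/4) = 0.2231
  log(r/|z_k|) for z_k = 2: log(5.0/2) = 0.9163
  Outside zeros (-6) contribute nothing to the Jensen sum.
Sum over inside zeros: 1.1394.
I(r) = log|p(0)| + (inside sum) = 3.8712 + 1.1394 = 5.0106.
Note: since some zeros are outside |z| ≤ r, the simplified n·log(r) form does NOT apply — only the inside zeros contribute.

I(r) ≈ 5.0106.


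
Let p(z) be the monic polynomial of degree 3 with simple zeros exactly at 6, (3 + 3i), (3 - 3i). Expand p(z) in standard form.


The polynomial is p(z) = ∏_{α ∈ S} (z − α), where S = {6, (3 + 3i), (3 - 3i)}.
Expanding the product yields: p(z) = z^3 -12·z^2 + 54·z -108.
Note conjugate pairs combine to real quadratics: (z − (3+3i))(z − (3−3i)) = z² − 6z + 18.
The resulting polynomial has degree 3 and real coefficients as required.

p(z) = z^3 -12·z^2 + 54·z -108.


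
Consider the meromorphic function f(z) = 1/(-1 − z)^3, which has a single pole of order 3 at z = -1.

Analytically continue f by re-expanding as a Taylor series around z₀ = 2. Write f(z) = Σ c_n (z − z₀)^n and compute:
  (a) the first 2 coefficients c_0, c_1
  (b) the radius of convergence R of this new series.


Let w = z − z₀, so z = z₀ + w.
Then -1 − z = -1 − (z₀ + w) = (-1 − z₀) − w = -3 − w.
f(z) = 1/(-3 − w)^3 = (1/(-3)^3) · (1 − w/(-3))^{−3}.
By the binomial series (1−u)^{−3} = Σ_{n≥0} C(n+2, 2) u^n for |u|<1, with u = w/(-3):
  c_n = C(n+2, 2) / (-3)^(n+3).
  c_0 = 1/(-3)^3 = -1/27.
  c_1 = 3/(-3)^4 = 1/27.
The series is valid for |w/d| < 1, i.e. |z − z₀| < |d|.
Radius of convergence: R = |-1 − z₀| = |-3| = 3 (distance from z₀ to the singularity z = -1).

c_0 = -1/27, c_1 = 1/27; R = 3.


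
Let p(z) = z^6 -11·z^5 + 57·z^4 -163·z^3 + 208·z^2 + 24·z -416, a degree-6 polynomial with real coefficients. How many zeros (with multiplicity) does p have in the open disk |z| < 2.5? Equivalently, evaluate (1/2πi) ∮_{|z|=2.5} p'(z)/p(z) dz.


The zeros of p are: (2 + 3i), (2 - 3i), 4, (2 + 2i), (2 - 2i), -1.
Their magnitudes are: 3.606, 3.606, 4, 2.828, 2.828, 1.
Zeros with |z| < R = 2.5: -1.
Count = 1.
By the argument principle, (1/2πi) ∮_{|z|=R} p'(z)/p(z) dz equals exactly this count.

Number of zeros inside |z| < 2.5: 1.


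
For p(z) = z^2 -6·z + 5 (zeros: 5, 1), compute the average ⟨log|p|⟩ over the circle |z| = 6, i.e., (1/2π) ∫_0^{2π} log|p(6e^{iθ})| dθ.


Zeros: 1, 5; r = 6.
Inside |z| < r: 1, 5. Outside (|z| ≥ r): ∅.
p(0) = 5, so log|p(0)| = log(5) = 1.6094.
Apply Jensen: I(r) = log|p(0)| + Σ_k log(r/|z_k|), summed over zeros inside |z| < r.
  log(r/|z_k|) for z_k = 5: log(6/5) = 0.1823
  log(r/|z_k|) for z_k = 1: log(6/1) = 1.7918
Sum over inside zeros: 1.9741.
I(r) = log|p(0)| + (inside sum) = 1.6094 + 1.9741 = 3.5835.
Closed form (all zeros inside, monic): I(r) = n·log(r) = 2·log(6) = 3.5835. ✓

I(r) ≈ 3.5835.


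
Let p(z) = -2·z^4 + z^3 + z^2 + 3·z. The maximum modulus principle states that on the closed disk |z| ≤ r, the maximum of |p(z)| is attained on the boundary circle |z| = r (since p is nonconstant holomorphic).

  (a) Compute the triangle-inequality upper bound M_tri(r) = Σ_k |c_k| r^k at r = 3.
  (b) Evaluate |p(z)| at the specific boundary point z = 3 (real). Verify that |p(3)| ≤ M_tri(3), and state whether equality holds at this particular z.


Coefficients: c_0 = 0, c_1 = 3, c_2 = 1, c_3 = 1, c_4 = -2. Radius r = 3.
Part (a). Triangle bound: M_tri(r) = Σ_k |c_k| r^k
  = |0|·3^0 + |3|·3^1 + |1|·3^2 + |1|·3^3 + |-2|·3^4
  = 0 + 9 + 9 + 27 + 162 = 207.
This bounds M(r) := max_{|z|=r} |p(z)| from above; equality holds iff all terms c_k z^k can be made to align in phase at a single z on |z|=r.
Part (b). At z = 3 (real, on the circle |z| = r):
  p(3) = (0)·3^0 + (3)·3^1 + (1)·3^2 + (1)·3^3 + (-2)·3^4 = -117.
  |p(3)| = 117.
Check: |p(3)| = 117 ≤ 207 = M_tri(3). ✓ Equality does not hold at z = 3 (the coefficients have mixed signs, so the terms do not all align in phase there).

M_tri(3) = 207; |p(3)| = 117; equality at z=3: no.


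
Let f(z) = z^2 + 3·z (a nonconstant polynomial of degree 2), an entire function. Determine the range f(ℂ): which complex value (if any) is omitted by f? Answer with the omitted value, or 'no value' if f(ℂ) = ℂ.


Little Picard bounds the complement of f(ℂ) to at most one point.
For every w ∈ ℂ, the equation p(z) − w = 0 is a nonconstant polynomial in z and hence has at least one root by the fundamental theorem of algebra. So p is surjective onto ℂ, omitting no value.

Omitted value: no value.


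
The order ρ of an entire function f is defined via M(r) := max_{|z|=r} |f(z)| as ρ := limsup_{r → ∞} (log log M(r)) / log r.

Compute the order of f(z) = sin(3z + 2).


sin(w) is a linear combination of e^{iw} and e^{−iw} (or e^w, e^{−w} in the hyperbolic case), so |sin(w)| ≤ e^{|w|}. With w = 3z + 2, |w| ≤ 3|z| + 2 = 3r + 2 on |z| = r, giving M(r) ≤ e^{3r + 2}, so ρ ≤ 1. On a suitable ray (z = it for sin/cos; z = t for sinh/cosh, t real → ∞), |sin(3z + 2)| grows like e^{3|t|}/2, so ρ ≥ 1. Hence ρ = 1.
Therefore ρ = 1.

Order ρ = 1.


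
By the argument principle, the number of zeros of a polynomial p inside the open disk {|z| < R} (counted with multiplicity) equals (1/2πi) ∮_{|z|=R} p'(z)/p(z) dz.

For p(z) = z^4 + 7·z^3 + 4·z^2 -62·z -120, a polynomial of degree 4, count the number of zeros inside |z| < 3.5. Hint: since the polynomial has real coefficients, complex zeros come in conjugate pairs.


The zeros of p are: 3, -4, (-3 + 1i), (-3 - 1i).
Their magnitudes are: 3, 4, 3.162, 3.162.
Zeros with |z| < R = 3.5: 3, (-3 + 1i), (-3 - 1i).
Count = 3.
By the argument principle, (1/2πi) ∮_{|z|=R} p'(z)/p(z) dz equals exactly this count.

Number of zeros inside |z| < 3.5: 3.


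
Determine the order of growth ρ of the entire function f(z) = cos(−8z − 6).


cos(w) is a linear combination of e^{iw} and e^{−iw} (or e^w, e^{−w} in the hyperbolic case), so |cos(w)| ≤ e^{|w|}. With w = −8z − 6, |w| ≤ 8|z| + 6 = 8r + 6 on |z| = r, giving M(r) ≤ e^{8r + 6}, so ρ ≤ 1. On a suitable ray (z = it for sin/cos; z = t for sinh/cosh, t real → ∞), |cos(−8z − 6)| grows like e^{8|t|}/2, so ρ ≥ 1. Hence ρ = 1.
Therefore ρ = 1.

Order ρ = 1.


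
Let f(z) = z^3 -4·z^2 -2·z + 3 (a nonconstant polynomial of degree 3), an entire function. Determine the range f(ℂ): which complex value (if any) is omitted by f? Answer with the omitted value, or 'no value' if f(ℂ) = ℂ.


Little Picard bounds the complement of f(ℂ) to at most one point.
For every w ∈ ℂ, the equation p(z) − w = 0 is a nonconstant polynomial in z and hence has at least one root by the fundamental theorem of algebra. So p is surjective onto ℂ, omitting no value.

Omitted value: no value.


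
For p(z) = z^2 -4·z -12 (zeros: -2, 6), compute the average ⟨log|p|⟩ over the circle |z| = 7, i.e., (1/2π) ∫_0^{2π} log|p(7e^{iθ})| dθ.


Zeros: -2, 6; r = 7.
Inside |z| < r: -2, 6. Outside (|z| ≥ r): ∅.
p(0) = -12, so log|p(0)| = log(12) = 2.4849.
Apply Jensen: I(r) = log|p(0)| + Σ_k log(r/|z_k|), summed over zeros inside |z| < r.
  log(r/|z_k|) for z_k = -2: log(7/2) = 1.2528
  log(r/|z_k|) for z_k = 6: log(7/6) = 0.1542
Sum over inside zeros: 1.4069.
I(r) = log|p(0)| + (inside sum) = 2.4849 + 1.4069 = 3.8918.
Closed form (all zeros inside, monic): I(r) = n·log(r) = 2·log(7) = 3.8918. ✓

I(r) ≈ 3.8918.


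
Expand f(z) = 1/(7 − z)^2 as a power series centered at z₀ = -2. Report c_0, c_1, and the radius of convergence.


Let w = z − z₀, so z = z₀ + w.
Then 7 − z = 7 − (z₀ + w) = (7 − z₀) − w = 9 − w.
f(z) = 1/(9 − w)^2 = (1/(9)^2) · (1 − w/(9))^{−2}.
By the binomial series (1−u)^{−2} = Σ_{n≥0} C(n+1, 1) u^n for |u|<1, with u = w/(9):
  c_n = C(n+1, 1) / (9)^(n+2).
  c_0 = 1/(9)^2 = 1/81.
  c_1 = 2/(9)^3 = 2/729.
The series is valid for |w/d| < 1, i.e. |z − z₀| < |d|.
Radius of convergence: R = |7 − z₀| = |9| = 9 (distance from z₀ to the singularity z = 7).

c_0 = 1/81, c_1 = 2/729; R = 9.


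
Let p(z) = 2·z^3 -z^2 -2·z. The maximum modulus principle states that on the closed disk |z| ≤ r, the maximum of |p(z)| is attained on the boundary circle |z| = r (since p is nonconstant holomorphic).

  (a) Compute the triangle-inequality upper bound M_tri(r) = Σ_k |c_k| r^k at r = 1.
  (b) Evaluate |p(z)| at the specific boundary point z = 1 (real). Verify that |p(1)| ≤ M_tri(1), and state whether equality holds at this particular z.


Coefficients: c_0 = 0, c_1 = -2, c_2 = -1, c_3 = 2. Radius r = 1.
Part (a). Triangle bound: M_tri(r) = Σ_k |c_k| r^k
  = |0|·1^0 + |-2|·1^1 + |-1|·1^2 + |2|·1^3
  = 0 + 2 + 1 + 2 = 5.
This bounds M(r) := max_{|z|=r} |p(z)| from above; equality holds iff all terms c_k z^k can be made to align in phase at a single z on |z|=r.
Part (b). At z = 1 (real, on the circle |z| = r):
  p(1) = (0)·1^0 + (-2)·1^1 + (-1)·1^2 + (2)·1^3 = -1.
  |p(1)| = 1.
Check: |p(1)| = 1 ≤ 5 = M_tri(1). ✓ Equality does not hold at z = 1 (the coefficients have mixed signs, so the terms do not all align in phase there).

M_tri(1) = 5; |p(1)| = 1; equality at z=1: no.


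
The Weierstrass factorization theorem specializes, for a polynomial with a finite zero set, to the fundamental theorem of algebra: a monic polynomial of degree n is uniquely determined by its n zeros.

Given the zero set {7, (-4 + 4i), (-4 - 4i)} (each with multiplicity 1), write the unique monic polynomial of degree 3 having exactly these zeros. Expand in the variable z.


The polynomial is p(z) = ∏_{α ∈ S} (z − α), where S = {7, (-4 + 4i), (-4 - 4i)}.
Expanding the product yields: p(z) = z^3 + z^2 -24·z -224.
Note conjugate pairs combine to real quadratics: (z − (-4+4i))(z − (-4−4i)) = z² + 8z + 32.
The resulting polynomial has degree 3 and real coefficients as required.

p(z) = z^3 + z^2 -24·z -224.


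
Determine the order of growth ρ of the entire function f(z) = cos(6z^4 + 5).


Write cos(w) = (e^{iw} ± e^{−iw})/(2 or 2i), so |cos(w)| ≤ e^{|w|}. With w = 6z^4 + 5, |w| ≤ 6r^4 + 5 on |z|=r, giving M(r) ≤ e^{6r^4 + 5} and ρ ≤ 4. For the lower bound, choose z on |z|=r with 6z^4 purely imaginary of modulus 6r^4; then |cos(6z^4 + 5)| grows like e^{6r^4}/2, so ρ ≥ 4. Hence ρ = 4.
Therefore ρ = 4.

Order ρ = 4.


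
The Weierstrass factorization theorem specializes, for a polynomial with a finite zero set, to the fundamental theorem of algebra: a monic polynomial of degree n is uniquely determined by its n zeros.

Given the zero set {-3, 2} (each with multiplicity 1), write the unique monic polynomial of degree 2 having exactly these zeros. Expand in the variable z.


The polynomial is p(z) = ∏_{α ∈ S} (z − α), where S = {-3, 2}.
Expanding the product yields: p(z) = z^2 + z -6.
The resulting polynomial has degree 2 and real coefficients as required.

p(z) = z^2 + z -6.


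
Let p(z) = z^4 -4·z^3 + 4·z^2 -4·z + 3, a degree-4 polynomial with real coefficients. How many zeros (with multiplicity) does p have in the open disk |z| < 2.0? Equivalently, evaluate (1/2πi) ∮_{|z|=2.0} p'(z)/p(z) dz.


The zeros of p are: (0 + 1i), (0 - 1i), 3, 1.
Their magnitudes are: 1, 1, 3, 1.
Zeros with |z| < R = 2.0: (0 + 1i), (0 - 1i), 1.
Count = 3.
By the argument principle, (1/2πi) ∮_{|z|=R} p'(z)/p(z) dz equals exactly this count.

Number of zeros inside |z| < 2.0: 3.


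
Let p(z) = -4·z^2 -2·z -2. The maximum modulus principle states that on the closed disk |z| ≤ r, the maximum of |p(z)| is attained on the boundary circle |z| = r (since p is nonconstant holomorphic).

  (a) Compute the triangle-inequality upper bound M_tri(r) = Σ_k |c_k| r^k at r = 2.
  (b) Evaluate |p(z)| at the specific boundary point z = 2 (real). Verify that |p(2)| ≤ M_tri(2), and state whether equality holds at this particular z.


Coefficients: c_0 = -2, c_1 = -2, c_2 = -4. Radius r = 2.
Part (a). Triangle bound: M_tri(r) = Σ_k |c_k| r^k
  = |-2|·2^0 + |-2|·2^1 + |-4|·2^2
  = 2 + 4 + 16 = 22.
This bounds M(r) := max_{|z|=r} |p(z)| from above; equality holds iff all terms c_k z^k can be made to align in phase at a single z on |z|=r.
Part (b). At z = 2 (real, on the circle |z| = r):
  p(2) = (-2)·2^0 + (-2)·2^1 + (-4)·2^2 = -22.
  |p(2)| = 22.
Since all nonzero coefficients share the same sign, |p(2)| = 22 = M_tri(2); the triangle bound is attained at z = 2, so in fact M(r) = 22.

M_tri(2) = 22; |p(2)| = 22; equality at z=2: yes.


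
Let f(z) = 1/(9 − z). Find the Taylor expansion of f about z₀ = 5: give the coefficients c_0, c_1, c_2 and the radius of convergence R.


Let w = z − z₀, so z = z₀ + w.
Then 9 − z = 9 − (z₀ + w) = (9 − z₀) − w = 4 − w.
f(z) = 1/(4 − w) = (1/(4)) · 1/(1 − w/(4)) = Σ_{n≥0} w^n / (4)^(n+1).
So c_n = 1/(4)^(n+1):
  c_0 = 1/(4)^1 = 1/4.
  c_1 = 1/(4)^2 = 1/16.
  c_2 = 1/(4)^3 = 1/64.
The series is valid for |w/d| < 1, i.e. |z − z₀| < |d|.
Radius of convergence: R = |9 − z₀| = |4| = 4 (distance from z₀ to the singularity z = 9).

c_0 = 1/4, c_1 = 1/16, c_2 = 1/64; R = 4.


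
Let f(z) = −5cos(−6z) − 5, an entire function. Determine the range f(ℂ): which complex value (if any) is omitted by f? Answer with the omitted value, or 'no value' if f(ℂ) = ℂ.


Little Picard bounds the complement of f(ℂ) to at most one point.
cos is entire and surjective onto ℂ: for every w ∈ ℂ, cos(ζ) = w has a solution ζ ∈ ℂ (e.g., via the complex inverse arccos). With ζ = −6z this gives z = ζ/(-6). Then -5·cos(−6z) takes every value in -5·ℂ = ℂ, and adding -5 is a bijection of ℂ. So f is surjective and omits no value. (Note: only on the real line is cos bounded by [−1, 1].)

Omitted value: no value.


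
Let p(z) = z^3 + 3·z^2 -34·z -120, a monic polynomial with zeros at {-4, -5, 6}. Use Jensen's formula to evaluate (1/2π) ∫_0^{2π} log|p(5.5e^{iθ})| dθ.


Zeros: -5, -4, 6; r = 5.5.
Inside |z| < r: -5, -4. Outside (|z| ≥ r): 6.
p(0) = -120, so log|p(0)| = log(120) = 4.7875.
Apply Jensen: I(r) = log|p(0)| + Σ_k log(r/|z_k|), summed over zeros inside |z| < r.
  log(r/|z_k|) for z_k = -4: log(5.5/4) = 0.3185
  log(r/|z_k|) for z_k = -5: log(5.5/5) = 0.0953
  Outside zeros (6) contribute nothing to the Jensen sum.
Sum over inside zeros: 0.4138.
I(r) = log|p(0)| + (inside sum) = 4.7875 + 0.4138 = 5.2013.
Note: since some zeros are outside |z| ≤ r, the simplified n·log(r) form does NOT apply — only the inside zeros contribute.

I(r) ≈ 5.2013.


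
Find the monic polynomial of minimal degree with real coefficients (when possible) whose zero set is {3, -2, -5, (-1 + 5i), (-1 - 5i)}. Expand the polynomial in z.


The polynomial is p(z) = ∏_{α ∈ S} (z − α), where S = {3, -2, -5, (-1 + 5i), (-1 - 5i)}.
Expanding the product yields: p(z) = z^5 + 6·z^4 + 23·z^3 + 52·z^2 -346·z -780.
Note conjugate pairs combine to real quadratics: (z − (-1+5i))(z − (-1−5i)) = z² + 2z + 26.
The resulting polynomial has degree 5 and real coefficients as required.

p(z) = z^5 + 6·z^4 + 23·z^3 + 52·z^2 -346·z -780.


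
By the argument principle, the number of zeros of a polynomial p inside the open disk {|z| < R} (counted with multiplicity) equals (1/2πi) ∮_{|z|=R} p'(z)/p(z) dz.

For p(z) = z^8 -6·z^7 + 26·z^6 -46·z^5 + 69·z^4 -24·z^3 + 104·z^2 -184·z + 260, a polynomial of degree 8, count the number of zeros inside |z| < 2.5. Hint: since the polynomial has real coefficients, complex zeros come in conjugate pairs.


The zeros of p are: (-1 + 1i), (-1 - 1i), (1 + 1i), (1 - 1i), (2 + 3i), (2 - 3i), (1 + 2i), (1 - 2i).
Their magnitudes are: 1.414, 1.414, 1.414, 1.414, 3.606, 3.606, 2.236, 2.236.
Zeros with |z| < R = 2.5: (-1 + 1i), (-1 - 1i), (1 + 1i), (1 - 1i), (1 + 2i), (1 - 2i).
Count = 6.
By the argument principle, (1/2πi) ∮_{|z|=R} p'(z)/p(z) dz equals exactly this count.

Number of zeros inside |z| < 2.5: 6.


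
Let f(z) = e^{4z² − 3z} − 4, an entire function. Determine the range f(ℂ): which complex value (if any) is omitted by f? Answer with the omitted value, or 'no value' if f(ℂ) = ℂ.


Little Picard bounds the complement of f(ℂ) to at most one point.
The exponent g(z) = 4z² − 3z is a nonconstant polynomial, hence surjective onto ℂ. So e^{g(z)} takes every value in {e^w : w ∈ ℂ} = ℂ ∖ {0}. Adding -4 shifts the range to ℂ ∖ {-4}. f omits exactly -4.

Omitted value: -4.


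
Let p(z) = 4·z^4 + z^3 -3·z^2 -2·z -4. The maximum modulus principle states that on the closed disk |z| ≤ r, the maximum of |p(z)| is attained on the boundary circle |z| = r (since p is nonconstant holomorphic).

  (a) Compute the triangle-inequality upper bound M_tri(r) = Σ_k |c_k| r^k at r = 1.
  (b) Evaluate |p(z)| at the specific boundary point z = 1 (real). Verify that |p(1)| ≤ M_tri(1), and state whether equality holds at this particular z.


Coefficients: c_0 = -4, c_1 = -2, c_2 = -3, c_3 = 1, c_4 = 4. Radius r = 1.
Part (a). Triangle bound: M_tri(r) = Σ_k |c_k| r^k
  = |-4|·1^0 + |-2|·1^1 + |-3|·1^2 + |1|·1^3 + |4|·1^4
  = 4 + 2 + 3 + 1 + 4 = 14.
This bounds M(r) := max_{|z|=r} |p(z)| from above; equality holds iff all terms c_k z^k can be made to align in phase at a single z on |z|=r.
Part (b). At z = 1 (real, on the circle |z| = r):
  p(1) = (-4)·1^0 + (-2)·1^1 + (-3)·1^2 + (1)·1^3 + (4)·1^4 = -4.
  |p(1)| = 4.
Check: |p(1)| = 4 ≤ 14 = M_tri(1). ✓ Equality does not hold at z = 1 (the coefficients have mixed signs, so the terms do not all align in phase there).

M_tri(1) = 14; |p(1)| = 4; equality at z=1: no.


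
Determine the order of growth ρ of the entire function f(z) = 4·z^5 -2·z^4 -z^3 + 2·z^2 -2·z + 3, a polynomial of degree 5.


|f(z)| ≤ Σ|c_k|·r^k = O(r^5) as r → ∞. Polynomial growth is O(e^{r^ε}) for every ε > 0 (since r^5/e^{r^ε} → 0), so ρ ≤ ε for all ε > 0, i.e. ρ = 0. Every nonconstant polynomial has order 0.
Therefore ρ = 0.

Order ρ = 0.


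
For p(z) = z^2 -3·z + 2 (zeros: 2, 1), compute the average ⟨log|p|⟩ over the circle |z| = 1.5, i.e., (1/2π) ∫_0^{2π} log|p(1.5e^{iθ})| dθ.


Zeros: 1, 2; r = 1.5.
Inside |z| < r: 1. Outside (|z| ≥ r): 2.
p(0) = 2, so log|p(0)| = log(2) = 0.6931.
Apply Jensen: I(r) = log|p(0)| + Σ_k log(r/|z_k|), summed over zeros inside |z| < r.
  log(r/|z_k|) for z_k = 1: log(1.5/1) = 0.4055
  Outside zeros (2) contribute nothing to the Jensen sum.
Sum over inside zeros: 0.4055.
I(r) = log|p(0)| + (inside sum) = 0.6931 + 0.4055 = 1.0986.
Note: since some zeros are outside |z| ≤ r, the simplified n·log(r) form does NOT apply — only the inside zeros contribute.

I(r) ≈ 1.0986.


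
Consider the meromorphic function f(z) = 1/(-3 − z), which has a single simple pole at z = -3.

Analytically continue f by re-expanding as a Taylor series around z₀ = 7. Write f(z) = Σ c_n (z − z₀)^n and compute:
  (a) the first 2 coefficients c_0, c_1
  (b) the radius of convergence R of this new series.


Let w = z − z₀, so z = z₀ + w.
Then -3 − z = -3 − (z₀ + w) = (-3 − z₀) − w = -10 − w.
f(z) = 1/(-10 − w) = (1/(-10)) · 1/(1 − w/(-10)) = Σ_{n≥0} w^n / (-10)^(n+1).
So c_n = 1/(-10)^(n+1):
  c_0 = 1/(-10)^1 = -1/10.
  c_1 = 1/(-10)^2 = 1/100.
The series is valid for |w/d| < 1, i.e. |z − z₀| < |d|.
Radius of convergence: R = |-3 − z₀| = |-10| = 10 (distance from z₀ to the singularity z = -3).

c_0 = -1/10, c_1 = 1/100; R = 10.


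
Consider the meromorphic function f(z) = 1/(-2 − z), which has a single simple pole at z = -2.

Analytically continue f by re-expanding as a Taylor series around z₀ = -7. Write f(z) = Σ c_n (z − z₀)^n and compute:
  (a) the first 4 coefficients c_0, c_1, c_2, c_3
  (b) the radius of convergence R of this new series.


Let w = z − z₀, so z = z₀ + w.
Then -2 − z = -2 − (z₀ + w) = (-2 − z₀) − w = 5 − w.
f(z) = 1/(5 − w) = (1/(5)) · 1/(1 − w/(5)) = Σ_{n≥0} w^n / (5)^(n+1).
So c_n = 1/(5)^(n+1):
  c_0 = 1/(5)^1 = 1/5.
  c_1 = 1/(5)^2 = 1/25.
  c_2 = 1/(5)^3 = 1/125.
  c_3 = 1/(5)^4 = 1/625.
The series is valid for |w/d| < 1, i.e. |z − z₀| < |d|.
Radius of convergence: R = |-2 − z₀| = |5| = 5 (distance from z₀ to the singularity z = -2).

c_0 = 1/5, c_1 = 1/25, c_2 = 1/125, c_3 = 1/625; R = 5.


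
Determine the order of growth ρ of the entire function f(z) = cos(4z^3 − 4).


Write cos(w) = (e^{iw} ± e^{−iw})/(2 or 2i), so |cos(w)| ≤ e^{|w|}. With w = 4z^3 − 4, |w| ≤ 4r^3 + 4 on |z|=r, giving M(r) ≤ e^{4r^3 + 4} and ρ ≤ 3. For the lower bound, choose z on |z|=r with 4z^3 purely imaginary of modulus 4r^3; then |cos(4z^3 − 4)| grows like e^{4r^3}/2, so ρ ≥ 3. Hence ρ = 3.
Therefore ρ = 3.

Order ρ = 3.
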